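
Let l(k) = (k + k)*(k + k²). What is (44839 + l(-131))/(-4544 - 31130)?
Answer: 4417021/35674 ≈ 123.82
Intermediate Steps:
l(k) = 2*k*(k + k²) (l(k) = (2*k)*(k + k²) = 2*k*(k + k²))
(44839 + l(-131))/(-4544 - 31130) = (44839 + 2*(-131)²*(1 - 131))/(-4544 - 31130) = (44839 + 2*17161*(-130))/(-35674) = (44839 - 4461860)*(-1/35674) = -4417021*(-1/35674) = 4417021/35674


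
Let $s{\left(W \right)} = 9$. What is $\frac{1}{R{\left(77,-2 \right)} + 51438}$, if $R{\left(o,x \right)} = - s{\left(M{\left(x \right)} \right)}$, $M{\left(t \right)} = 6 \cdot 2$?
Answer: $\frac{1}{51429} \approx 1.9444 \cdot 10^{-5}$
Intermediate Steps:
$M{\left(t \right)} = 12$
$R{\left(o,x \right)} = -9$ ($R{\left(o,x \right)} = \left(-1\right) 9 = -9$)
$\frac{1}{R{\left(77,-2 \right)} + 51438} = \frac{1}{-9 + 51438} = \frac{1}{51429}$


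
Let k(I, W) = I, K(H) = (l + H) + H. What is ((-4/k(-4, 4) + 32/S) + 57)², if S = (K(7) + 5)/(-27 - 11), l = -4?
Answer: 119716/225 ≈ 532.07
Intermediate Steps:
K(H) = -4 + 2*H (K(H) = (-4 + H) + H = -4 + 2*H)
S = -15/38 (S = ((-4 + 2*7) + 5)/(-27 - 11) = ((-4 + 14) + 5)/(-38) = (10 + 5)*(-1/38) = 15*(-1/38) = -15/38 ≈ -0.39474)
((-4/k(-4, 4) + 32/S) + 57)² = ((-4/(-4) + 32/(-15/38)) + 57)² = ((-4*(-¼) + 32*(-38/15)) + 57)² = ((1 - 1216/15) + 57)² = (-1201/15 + 57)² = (-346/15)² = 119716/225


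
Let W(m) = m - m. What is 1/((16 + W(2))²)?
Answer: 1/256 ≈ 0.0039063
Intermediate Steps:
W(m) = 0
1/((16 + W(2))²) = 1/((16 + 0)²) = 1/(16²) = 1/256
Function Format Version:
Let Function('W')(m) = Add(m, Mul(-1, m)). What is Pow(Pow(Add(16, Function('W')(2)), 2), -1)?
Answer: Rational(1, 256) ≈ 0.0039063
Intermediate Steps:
Function('W')(m) = 0
Pow(Pow(Add(16, Function('W')(2)), 2), -1) = Pow(Pow(Add(16, 0), 2), -1) = Pow(Pow(16, 2), -1) = Pow(256, -1) = Rational(1, 256)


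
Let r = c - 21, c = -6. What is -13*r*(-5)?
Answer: -1755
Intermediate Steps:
r = -27 (r = -6 - 21 = -27)
-13*r*(-5) = -13*(-27)*(-5) = 351*(-5) = -1755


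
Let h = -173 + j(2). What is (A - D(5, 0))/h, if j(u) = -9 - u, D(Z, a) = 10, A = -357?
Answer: 367/184 ≈ 1.9946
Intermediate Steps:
h = -184 (h = -173 + (-9 - 1*2) = -173 + (-9 - 2) = -173 - 11 = -184)
(A - D(5, 0))/h = (-357 - 1*10)/(-184) = (-357 - 10)*(-1/184) = -367*(-1/184) = 367/184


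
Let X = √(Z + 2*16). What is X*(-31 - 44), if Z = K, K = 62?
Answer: -75*√94 ≈ -727.15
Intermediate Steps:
Z = 62
X = √94 (X = √(62 + 2*16) = √(62 + 32) = √94 ≈ 9.6954)
X*(-31 - 44) = √94*(-31 - 44) = √94*(-75) = -75*√94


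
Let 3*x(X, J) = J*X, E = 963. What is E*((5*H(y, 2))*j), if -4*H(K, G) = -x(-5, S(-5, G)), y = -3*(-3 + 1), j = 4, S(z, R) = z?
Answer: 40125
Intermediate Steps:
y = 6 (y = -3*(-2) = 6)
x(X, J) = J*X/3 (x(X, J) = (J*X)/3 = J*X/3)
H(K, G) = 25/12 (H(K, G) = -(-1)*(1/3)*(-5)*(-5)/4 = -(-1)*25/(4*3) = -1/4*(-25/3) = 25/12)
E*((5*H(y, 2))*j) = 963*((5*(25/12))*4) = 963*((125/12)*4) = 963*(125/3) = 40125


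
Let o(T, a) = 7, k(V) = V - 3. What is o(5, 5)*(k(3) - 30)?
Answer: -210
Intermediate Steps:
k(V) = -3 + V
o(5, 5)*(k(3) - 30) = 7*((-3 + 3) - 30) = 7*(0 - 30) = 7*(-30) = -210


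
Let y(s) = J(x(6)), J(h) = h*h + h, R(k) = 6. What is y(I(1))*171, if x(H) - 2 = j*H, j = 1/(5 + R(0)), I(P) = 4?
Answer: 186732/121 ≈ 1543.2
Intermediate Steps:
j = 1/11 (j = 1/(5 + 6) = 1/11 ≈ 0.090909)
x(H) = 2 + H/11
J(h) = h + h**2 (J(h) = h**2 + h = h + h**2)
y(s) = 1092/121 (y(s) = (2 + (1/11)*6)*(1 + (2 + (1/11)*6)) = (2 + 6/11)*(1 + (2 + 6/11)) = 28*(1 + 28/11)/11 = (28/11)*(39/11) = 1092/121)
y(I(1))*171 = (1092/121)*171 = 186732/121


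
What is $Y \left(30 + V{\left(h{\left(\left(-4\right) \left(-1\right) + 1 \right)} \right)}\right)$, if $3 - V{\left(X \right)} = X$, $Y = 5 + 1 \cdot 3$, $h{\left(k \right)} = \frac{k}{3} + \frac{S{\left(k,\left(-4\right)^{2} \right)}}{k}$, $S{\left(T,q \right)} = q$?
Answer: $\frac{3376}{15} \approx 225.07$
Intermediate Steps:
$h{\left(k \right)} = \frac{16}{k} + \frac{k}{3}$ ($h{\left(k \right)} = \frac{k}{3} + \frac{\left(-4\right)^{2}}{k} = k \frac{1}{3} + \frac{16}{k} = \frac{k}{3} + \frac{16}{k} = \frac{16}{k} + \frac{k}{3}$)
$Y = 8$ ($Y = 5 + 3 = 8$)
$V{\left(X \right)} = 3 - X$
$Y \left(30 + V{\left(h{\left(\left(-4\right) \left(-1\right) + 1 \right)} \right)}\right) = 8 \left(30 - \left(-3 + \frac{16}{\left(-4\right) \left(-1\right) + 1} + \frac{\left(-4\right) \left(-1\right) + 1}{3}\right)\right) = 8 \left(30 - \left(-3 + \frac{16}{4 + 1} + \frac{4 + 1}{3}\right)\right) = 8 \left(30 - \left(-3 + \frac{5}{3} + \frac{16}{5}\right)\right) = 8 \left(30 + \left(3 - \left(16 \cdot \frac{1}{5} + \frac{5}{3}\right)\right)\right) = 8 \left(30 + \left(3 - \left(\frac{16}{5} + \frac{5}{3}\right)\right)\right) = 8 \left(30 + \left(3 - \frac{73}{15}\right)\right) = 8 \left(30 - \frac{28}{15}\right) = 8 \cdot \frac{422}{15} = \frac{3376}{15}$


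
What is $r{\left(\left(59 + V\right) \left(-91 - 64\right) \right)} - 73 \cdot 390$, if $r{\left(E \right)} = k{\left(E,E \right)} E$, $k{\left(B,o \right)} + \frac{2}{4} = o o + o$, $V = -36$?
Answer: $- \frac{90591409175}{2} \approx -4.5296 \cdot 10^{10}$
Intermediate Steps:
$k{\left(B,o \right)} = - \frac{1}{2} + o + o^{2}$ ($k{\left(B,o \right)} = - \frac{1}{2} + \left(o o + o\right) = - \frac{1}{2} + \left(o^{2} + o\right) = - \frac{1}{2} + \left(o + o^{2}\right) = - \frac{1}{2} + o + o^{2}$)
$r{\left(E \right)} = E \left(- \frac{1}{2} + E + E^{2}\right)$ ($r{\left(E \right)} = \left(- \frac{1}{2} + E + E^{2}\right) E = E \left(- \frac{1}{2} + E + E^{2}\right)$)
$r{\left(\left(59 + V\right) \left(-91 - 64\right) \right)} - 73 \cdot 390 = \left(59 - 36\right) \left(-91 - 64\right) \left(- \frac{1}{2} + \left(59 - 36\right) \left(-91 - 64\right) + \left(\left(59 - 36\right) \left(-91 - 64\right)\right)^{2}\right) - 73 \cdot 390 = 23 \left(-155\right) \left(- \frac{1}{2} + 23 \left(-155\right) + \left(23 \left(-155\right)\right)^{2}\right) - 28470 = - 3565 \left(- \frac{1}{2} - 3565 + \left(-3565\right)^{2}\right) - 28470 = - 3565 \left(- \frac{1}{2} - 3565 + 12709225\right) - 28470 = \left(-3565\right) \frac{25411319}{2} - 28470 = - \frac{90591352235}{2} - 28470 = - \frac{90591409175}{2}$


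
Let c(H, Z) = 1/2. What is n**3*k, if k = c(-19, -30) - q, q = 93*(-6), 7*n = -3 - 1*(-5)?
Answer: 4468/343 ≈ 13.026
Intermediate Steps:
n = 2/7 (n = (-3 - 1*(-5))/7 = (-3 + 5)/7 = (1/7)*2 = 2/7 ≈ 0.28571)
c(H, Z) = 1/2
q = -558
k = 1117/2 (k = 1/2 - 1*(-558) = 1/2 + 558 = 1117/2 ≈ 558.50)
n**3*k = (2/7)**3*(1117/2) = (8/343)*(1117/2) = 4468/343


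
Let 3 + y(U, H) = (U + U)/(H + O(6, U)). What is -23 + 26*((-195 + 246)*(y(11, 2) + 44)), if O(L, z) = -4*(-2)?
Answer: 286301/5 ≈ 57260.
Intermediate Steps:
O(L, z) = 8
y(U, H) = -3 + 2*U/(8 + H) (y(U, H) = -3 + (U + U)/(H + 8) = -3 + (2*U)/(8 + H) = -3 + 2*U/(8 + H))
-23 + 26*((-195 + 246)*(y(11, 2) + 44)) = -23 + 26*((-195 + 246)*((-24 - 3*2 + 2*11)/(8 + 2) + 44)) = -23 + 26*(51*((-24 - 6 + 22)/10 + 44)) = -23 + 26*(51*((1/10)*(-8) + 44)) = -23 + 26*(51*(-4/5 + 44)) = -23 + 26*(51*(216/5)) = -23 + 26*(11016/5) = -23 + 286416/5 = 286301/5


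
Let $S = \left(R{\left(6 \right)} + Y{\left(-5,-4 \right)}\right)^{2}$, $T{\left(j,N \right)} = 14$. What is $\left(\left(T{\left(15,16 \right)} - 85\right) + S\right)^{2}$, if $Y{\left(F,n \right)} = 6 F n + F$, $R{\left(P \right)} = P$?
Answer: $212284900$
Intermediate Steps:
$Y{\left(F,n \right)} = F + 6 F n$ ($Y{\left(F,n \right)} = 6 F n + F = F + 6 F n$)
$S = 14641$ ($S = \left(6 - 5 \left(1 + 6 \left(-4\right)\right)\right)^{2} = \left(6 - 5 \left(1 - 24\right)\right)^{2} = \left(6 - -115\right)^{2} = \left(6 + 115\right)^{2} = 121^{2} = 14641$)
$\left(\left(T{\left(15,16 \right)} - 85\right) + S\right)^{2} = \left(\left(14 - 85\right) + 14641\right)^{2} = \left(-71 + 14641\right)^{2} = 14570^{2} = 212284900$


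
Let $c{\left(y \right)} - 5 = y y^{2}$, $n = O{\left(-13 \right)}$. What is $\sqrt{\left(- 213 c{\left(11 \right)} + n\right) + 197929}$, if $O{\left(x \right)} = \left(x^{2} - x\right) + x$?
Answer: $i \sqrt{86470} \approx 294.06 i$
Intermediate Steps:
$O{\left(x \right)} = x^{2}$
$n = 169$ ($n = \left(-13\right)^{2} = 169$)
$c{\left(y \right)} = 5 + y^{3}$ ($c{\left(y \right)} = 5 + y y^{2} = 5 + y^{3}$)
$\sqrt{\left(- 213 c{\left(11 \right)} + n\right) + 197929} = \sqrt{\left(- 213 \left(5 + 11^{3}\right) + 169\right) + 197929} = \sqrt{\left(- 213 \left(5 + 1331\right) + 169\right) + 197929} = \sqrt{\left(\left(-213\right) 1336 + 169\right) + 197929} = \sqrt{\left(-284568 + 169\right) + 197929} = \sqrt{-284399 + 197929} = \sqrt{-86470} = i \sqrt{86470}$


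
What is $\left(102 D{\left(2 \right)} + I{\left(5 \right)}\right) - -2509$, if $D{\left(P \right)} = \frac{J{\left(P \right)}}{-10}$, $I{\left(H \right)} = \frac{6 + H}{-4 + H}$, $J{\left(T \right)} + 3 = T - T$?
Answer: $\frac{12753}{5} \approx 2550.6$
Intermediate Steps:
$J{\left(T \right)} = -3$ ($J{\left(T \right)} = -3 + \left(T - T\right) = -3 + 0 = -3$)
$I{\left(H \right)} = \frac{6 + H}{-4 + H}$
$D{\left(P \right)} = \frac{3}{10}$ ($D{\left(P \right)} = - \frac{3}{-10} = \left(-3\right) \left(- \frac{1}{10}\right) = \frac{3}{10}$)
$\left(102 D{\left(2 \right)} + I{\left(5 \right)}\right) - -2509 = \left(102 \cdot \frac{3}{10} + \frac{6 + 5}{-4 + 5}\right) - -2509 = \left(\frac{153}{5} + 1^{-1} \cdot 11\right) + 2509 = \left(\frac{153}{5} + 1 \cdot 11\right) + 2509 = \left(\frac{153}{5} + 11\right) + 2509 = \frac{208}{5} + 2509 = \frac{12753}{5}$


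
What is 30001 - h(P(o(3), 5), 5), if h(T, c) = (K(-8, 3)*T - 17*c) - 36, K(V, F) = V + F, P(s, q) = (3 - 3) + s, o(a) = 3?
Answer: 30137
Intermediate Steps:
P(s, q) = s (P(s, q) = 0 + s = s)
K(V, F) = F + V
h(T, c) = -36 - 17*c - 5*T (h(T, c) = ((3 - 8)*T - 17*c) - 36 = (-5*T - 17*c) - 36 = (-17*c - 5*T) - 36 = -36 - 17*c - 5*T)
30001 - h(P(o(3), 5), 5) = 30001 - (-36 - 17*5 - 5*3) = 30001 - (-36 - 85 - 15) = 30001 - 1*(-136) = 30001 + 136 = 30137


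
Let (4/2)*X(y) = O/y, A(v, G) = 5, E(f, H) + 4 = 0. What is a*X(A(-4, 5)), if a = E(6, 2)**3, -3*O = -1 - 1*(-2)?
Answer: 32/15 ≈ 2.1333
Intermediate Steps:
E(f, H) = -4 (E(f, H) = -4 + 0 = -4)
O = -1/3 (O = -(-1 - 1*(-2))/3 = -(-1 + 2)/3 = -1/3*1 = -1/3 ≈ -0.33333)
X(y) = -1/(6*y) (X(y) = (-1/(3*y))/2 = -1/(6*y))
a = -64 (a = (-4)**3 = -64)
a*X(A(-4, 5)) = -(-32)/(3*5) = -64*(-1/30) = 32/15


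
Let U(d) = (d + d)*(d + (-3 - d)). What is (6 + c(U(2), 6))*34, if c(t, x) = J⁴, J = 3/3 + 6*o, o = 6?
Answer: 63721678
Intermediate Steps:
U(d) = -6*d (U(d) = (2*d)*(-3) = -6*d)
J = 37 (J = 3/3 + 6*6 = 3*(⅓) + 36 = 1 + 36 = 37)
c(t, x) = 1874161 (c(t, x) = 37⁴ = 1874161)
(6 + c(U(2), 6))*34 = (6 + 1874161)*34 = 1874167*34 = 63721678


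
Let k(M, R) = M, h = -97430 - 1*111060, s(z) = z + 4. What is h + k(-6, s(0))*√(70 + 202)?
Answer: -208490 - 24*√17 ≈ -2.0859e+5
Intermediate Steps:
s(z) = 4 + z
h = -208490 (h = -97430 - 111060 = -208490)
h + k(-6, s(0))*√(70 + 202) = -208490 - 6*√(70 + 202) = -208490 - 24*√17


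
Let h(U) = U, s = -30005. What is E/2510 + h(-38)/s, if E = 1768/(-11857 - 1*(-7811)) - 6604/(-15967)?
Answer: 30234706/24050309717 ≈ 0.0012571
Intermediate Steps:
E = -6344/271439 (E = 1768/(-11857 + 7811) - 6604*(-1/15967) = 1768/(-4046) + 6604/15967 = 1768*(-1/4046) + 6604/15967 = -52/119 + 6604/15967 = -6344/271439 ≈ -0.023372)
E/2510 + h(-38)/s = -6344/271439/2510 - 38/(-30005) = -6344/271439*1/2510 - 38*(-1/30005) = -3172/340655945 + 38/30005 = 30234706/24050309717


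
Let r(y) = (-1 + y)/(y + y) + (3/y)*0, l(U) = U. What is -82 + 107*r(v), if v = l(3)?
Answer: -139/3 ≈ -46.333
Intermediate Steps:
v = 3
r(y) = (-1 + y)/(2*y) (r(y) = (-1 + y)/((2*y)) + 0 = (-1 + y)*(1/(2*y)) + 0 = (-1 + y)/(2*y) + 0 = (-1 + y)/(2*y))
-82 + 107*r(v) = -82 + 107*((1/2)*(-1 + 3)/3) = -82 + 107*((1/2)*(1/3)*2) = -82 + 107*(1/3) = -82 + 107/3 = -139/3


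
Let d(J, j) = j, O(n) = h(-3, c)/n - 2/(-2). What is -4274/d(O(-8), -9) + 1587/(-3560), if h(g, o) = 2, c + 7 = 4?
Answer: 15201157/32040 ≈ 474.44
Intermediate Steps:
c = -3 (c = -7 + 4 = -3)
O(n) = 1 + 2/n (O(n) = 2/n - 2/(-2) = 2/n - 2*(-1/2) = 2/n + 1 = 1 + 2/n)
-4274/d(O(-8), -9) + 1587/(-3560) = -4274/(-9) + 1587/(-3560) = -4274*(-1/9) + 1587*(-1/3560) = 4274/9 - 1587/3560 = 15201157/32040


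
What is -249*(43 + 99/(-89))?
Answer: -928272/89 ≈ -10430.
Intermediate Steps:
-249*(43 + 99/(-89)) = -249*(43 + 99*(-1/89)) = -249*(43 - 99/89) = -249*3728/89 = -928272/89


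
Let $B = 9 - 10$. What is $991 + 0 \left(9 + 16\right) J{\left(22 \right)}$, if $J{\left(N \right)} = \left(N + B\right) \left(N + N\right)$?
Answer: $991$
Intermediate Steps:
$B = -1$
$J{\left(N \right)} = 2 N \left(-1 + N\right)$ ($J{\left(N \right)} = \left(N - 1\right) \left(N + N\right) = \left(-1 + N\right) 2 N = 2 N \left(-1 + N\right)$)
$991 + 0 \left(9 + 16\right) J{\left(22 \right)} = 991 + 0 \left(9 + 16\right) 2 \cdot 22 \left(-1 + 22\right) = 991 + 0 \cdot 25 \cdot 2 \cdot 22 \cdot 21 = 991 + 0 \cdot 924 = 991 + 0 = 991$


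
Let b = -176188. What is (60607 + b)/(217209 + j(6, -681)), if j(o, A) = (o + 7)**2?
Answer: -115581/217378 ≈ -0.53170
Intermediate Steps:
j(o, A) = (7 + o)**2
(60607 + b)/(217209 + j(6, -681)) = (60607 - 176188)/(217209 + (7 + 6)**2) = -115581/(217209 + 13**2) = -115581/(217209 + 169) = -115581/217378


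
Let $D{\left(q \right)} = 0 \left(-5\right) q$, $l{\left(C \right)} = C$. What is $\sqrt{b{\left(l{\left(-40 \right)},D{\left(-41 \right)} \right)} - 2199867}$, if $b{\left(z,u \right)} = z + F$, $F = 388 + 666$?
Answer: $3 i \sqrt{244317} \approx 1482.9 i$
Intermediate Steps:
$D{\left(q \right)} = 0$ ($D{\left(q \right)} = 0 q = 0$)
$F = 1054$
$b{\left(z,u \right)} = 1054 + z$ ($b{\left(z,u \right)} = z + 1054 = 1054 + z$)
$\sqrt{b{\left(l{\left(-40 \right)},D{\left(-41 \right)} \right)} - 2199867} = \sqrt{\left(1054 - 40\right) - 2199867} = \sqrt{1014 - 2199867} = \sqrt{-2198853} = 3 i \sqrt{244317}$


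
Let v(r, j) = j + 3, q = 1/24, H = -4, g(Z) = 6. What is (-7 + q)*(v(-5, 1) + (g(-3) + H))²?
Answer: -501/2 ≈ -250.50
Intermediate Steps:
q = 1/24 ≈ 0.041667
v(r, j) = 3 + j
(-7 + q)*(v(-5, 1) + (g(-3) + H))² = (-7 + 1/24)*((3 + 1) + (6 - 4))² = -167*(4 + 2)²/24 = -167/24*6² = -167/24*36 = -501/2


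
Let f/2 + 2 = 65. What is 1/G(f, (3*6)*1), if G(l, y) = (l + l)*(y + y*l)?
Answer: 1/576072 ≈ 1.7359e-6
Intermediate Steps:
f = 126 (f = -4 + 2*65 = -4 + 130 = 126)
G(l, y) = 2*l*(y + l*y) (G(l, y) = (2*l)*(y + l*y) = 2*l*(y + l*y))
1/G(f, (3*6)*1) = 1/(2*126*((3*6)*1)*(1 + 126)) = 1/(2*126*(18*1)*127) = 1/(2*126*18*127) = 1/576072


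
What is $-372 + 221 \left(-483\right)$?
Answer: $-107115$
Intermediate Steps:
$-372 + 221 \left(-483\right) = -372 - 106743 = -107115$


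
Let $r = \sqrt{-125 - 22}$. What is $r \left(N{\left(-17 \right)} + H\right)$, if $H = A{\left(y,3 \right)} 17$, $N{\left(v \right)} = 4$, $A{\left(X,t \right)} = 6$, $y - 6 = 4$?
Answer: $742 i \sqrt{3} \approx 1285.2 i$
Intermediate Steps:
$y = 10$ ($y = 6 + 4 = 10$)
$r = 7 i \sqrt{3}$ ($r = \sqrt{-147} = 7 i \sqrt{3} \approx 12.124 i$)
$H = 102$ ($H = 6 \cdot 17 = 102$)
$r \left(N{\left(-17 \right)} + H\right) = 7 i \sqrt{3} \left(4 + 102\right) = 7 i \sqrt{3} \cdot 106 = 742 i \sqrt{3}$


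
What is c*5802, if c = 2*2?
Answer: 23208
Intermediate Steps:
c = 4
c*5802 = 4*5802 = 23208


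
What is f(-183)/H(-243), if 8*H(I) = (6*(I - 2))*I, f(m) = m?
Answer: -244/59535 ≈ -0.0040984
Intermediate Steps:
H(I) = I*(-12 + 6*I)/8 (H(I) = ((6*(I - 2))*I)/8 = ((6*(-2 + I))*I)/8 = ((-12 + 6*I)*I)/8 = (I*(-12 + 6*I))/8 = I*(-12 + 6*I)/8)
f(-183)/H(-243) = -183*(-4/(729*(-2 - 243))) = -183/((¾)*(-243)*(-245)) = -183/178605/4 = -183*4/178605 = -244/59535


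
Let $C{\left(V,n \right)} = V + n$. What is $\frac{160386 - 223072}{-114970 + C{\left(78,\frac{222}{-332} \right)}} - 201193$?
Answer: $- \frac{295167639111}{1467091} \approx -2.0119 \cdot 10^{5}$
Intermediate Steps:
$\frac{160386 - 223072}{-114970 + C{\left(78,\frac{222}{-332} \right)}} - 201193 = \frac{160386 - 223072}{-114970 + \left(78 + \frac{222}{-332}\right)} - 201193 = - \frac{62686}{-114970 + \left(78 + 222 \left(- \frac{1}{332}\right)\right)} - 201193 = - \frac{62686}{-114970 + \left(78 - \frac{111}{166}\right)} - 201193 = - \frac{62686}{-114970 + \frac{12837}{166}} - 201193 = - \frac{62686}{- \frac{19072183}{166}} - 201193 = \left(-62686\right) \left(- \frac{166}{19072183}\right) - 201193 = \frac{800452}{1467091} - 201193 = - \frac{295167639111}{1467091}$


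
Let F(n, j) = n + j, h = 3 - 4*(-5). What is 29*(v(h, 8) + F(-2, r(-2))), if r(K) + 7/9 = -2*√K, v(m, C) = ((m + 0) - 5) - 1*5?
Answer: 2668/9 - 58*I*√2 ≈ 296.44 - 82.024*I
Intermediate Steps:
h = 23 (h = 3 + 20 = 23)
v(m, C) = -10 + m (v(m, C) = (m - 5) - 5 = (-5 + m) - 5 = -10 + m)
r(K) = -7/9 - 2*√K
F(n, j) = j + n
29*(v(h, 8) + F(-2, r(-2))) = 29*((-10 + 23) + ((-7/9 - 2*I*√2) - 2)) = 29*(13 + ((-7/9 - 2*I*√2) - 2)) = 29*(13 + (-25/9 - 2*I*√2)) = 29*(92/9 - 2*I*√2) = 2668/9 - 58*I*√2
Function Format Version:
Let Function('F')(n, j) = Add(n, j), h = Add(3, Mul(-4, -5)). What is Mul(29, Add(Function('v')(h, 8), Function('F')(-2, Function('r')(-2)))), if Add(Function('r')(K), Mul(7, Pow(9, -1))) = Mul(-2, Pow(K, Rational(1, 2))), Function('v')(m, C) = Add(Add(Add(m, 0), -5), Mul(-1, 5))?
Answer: Add(Rational(2668, 9), Mul(-58, I, Pow(2, Rational(1, 2)))) ≈ Add(296.44, Mul(-82.024, I))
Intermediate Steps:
h = 23 (h = Add(3, 20) = 23)
Function('v')(m, C) = Add(-10, m) (Function('v')(m, C) = Add(Add(m, -5), -5) = Add(Add(-5, m), -5) = Add(-10, m))
Function('r')(K) = Add(Rational(-7, 9), Mul(-2, Pow(K, Rational(1, 2))))
Function('F')(n, j) = Add(j, n)
Mul(29, Add(Function('v')(h, 8), Function('F')(-2, Function('r')(-2)))) = Mul(29, Add(Add(-10, 23), Add(Add(Rational(-7, 9), Mul(-2, Pow(-2, Rational(1, 2)))), -2))) = Mul(29, Add(13, Add(Add(Rational(-7, 9), Mul(-2, Mul(I, Pow(2, Rational(1, 2))))), -2))) = Mul(29, Add(13, Add(Add(Rational(-7, 9), Mul(-2, I, Pow(2, Rational(1, 2)))), -2))) = Mul(29, Add(13, Add(Rational(-25, 9), Mul(-2, I, Pow(2, Rational(1, 2)))))) = Mul(29, Add(Rational(92, 9), Mul(-2, I, Pow(2, Rational(1, 2))))) = Add(Rational(2668, 9), Mul(-58, I, Pow(2, Rational(1, 2))))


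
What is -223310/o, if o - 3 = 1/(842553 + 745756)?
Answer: -177342641395/2382464 ≈ -74437.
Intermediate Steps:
o = 4764928/1588309 (o = 3 + 1/(842553 + 745756) = 3 + 1/1588309 = 4764928/1588309 ≈ 3.0000)
-223310/o = -223310/4764928/1588309 = -223310*1588309/4764928 = -177342641395/2382464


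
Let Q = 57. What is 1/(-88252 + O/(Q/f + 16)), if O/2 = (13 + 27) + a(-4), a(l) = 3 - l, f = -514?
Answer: -8167/720705768 ≈ -1.1332e-5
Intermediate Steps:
O = 94 (O = 2*((13 + 27) + (3 - 1*(-4))) = 2*(40 + (3 + 4)) = 2*(40 + 7) = 2*47 = 94)
1/(-88252 + O/(Q/f + 16)) = 1/(-88252 + 94/(57/(-514) + 16)) = 1/(-88252 + 94/(57*(-1/514) + 16)) = 1/(-88252 + 94/(-57/514 + 16)) = 1/(-88252 + 94/(8167/514)) = 1/(-88252 + 94*(514/8167)) = 1/(-88252 + 48316/8167) = 1/(-720705768/8167) = -8167/720705768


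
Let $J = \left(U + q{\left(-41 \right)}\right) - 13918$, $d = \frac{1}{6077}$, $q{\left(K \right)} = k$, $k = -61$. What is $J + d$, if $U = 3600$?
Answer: $- \frac{63073182}{6077} \approx -10379.0$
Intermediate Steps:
$q{\left(K \right)} = -61$
$d = \frac{1}{6077} \approx 0.00016455$
$J = -10379$ ($J = \left(3600 - 61\right) - 13918 = 3539 - 13918 = -10379$)
$J + d = -10379 + \frac{1}{6077} = - \frac{63073182}{6077}$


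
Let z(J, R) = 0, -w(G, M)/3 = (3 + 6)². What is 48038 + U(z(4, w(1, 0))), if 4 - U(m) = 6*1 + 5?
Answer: 48031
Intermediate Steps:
w(G, M) = -243 (w(G, M) = -3*(3 + 6)² = -3*9² = -3*81 = -243)
U(m) = -7 (U(m) = 4 - (6*1 + 5) = 4 - (6 + 5) = 4 - 1*11 = 4 - 11 = -7)
48038 + U(z(4, w(1, 0))) = 48038 - 7 = 48031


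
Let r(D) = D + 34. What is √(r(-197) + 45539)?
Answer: 8*√709 ≈ 213.02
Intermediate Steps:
r(D) = 34 + D
√(r(-197) + 45539) = √((34 - 197) + 45539) = √(-163 + 45539) = √45376 = 8*√709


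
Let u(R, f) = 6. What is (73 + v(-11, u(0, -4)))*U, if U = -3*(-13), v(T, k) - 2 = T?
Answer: 2496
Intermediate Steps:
v(T, k) = 2 + T
U = 39
(73 + v(-11, u(0, -4)))*U = (73 + (2 - 11))*39 = (73 - 9)*39 = 64*39 = 2496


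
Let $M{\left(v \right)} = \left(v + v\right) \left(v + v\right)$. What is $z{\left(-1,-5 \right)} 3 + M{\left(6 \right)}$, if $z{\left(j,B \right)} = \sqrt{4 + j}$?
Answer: $144 + 3 \sqrt{3} \approx 149.2$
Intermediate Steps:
$M{\left(v \right)} = 4 v^{2}$ ($M{\left(v \right)} = 2 v 2 v = 4 v^{2}$)
$z{\left(-1,-5 \right)} 3 + M{\left(6 \right)} = \sqrt{4 - 1} \cdot 3 + 4 \cdot 6^{2} = \sqrt{3} \cdot 3 + 4 \cdot 36 = 3 \sqrt{3} + 144 = 144 + 3 \sqrt{3}$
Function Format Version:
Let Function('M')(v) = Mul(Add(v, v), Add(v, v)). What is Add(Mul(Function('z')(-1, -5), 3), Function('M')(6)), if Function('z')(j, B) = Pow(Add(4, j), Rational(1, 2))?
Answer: Add(144, Mul(3, Pow(3, Rational(1, 2)))) ≈ 149.20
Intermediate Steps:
Function('M')(v) = Mul(4, Pow(v, 2)) (Function('M')(v) = Mul(Mul(2, v), Mul(2, v)) = Mul(4, Pow(v, 2)))
Add(Mul(Function('z')(-1, -5), 3), Function('M')(6)) = Add(Mul(Pow(Add(4, -1), Rational(1, 2)), 3), Mul(4, Pow(6, 2))) = Add(Mul(Pow(3, Rational(1, 2)), 3), Mul(4, 36)) = Add(Mul(3, Pow(3, Rational(1, 2))), 144) = Add(144, Mul(3, Pow(3, Rational(1, 2))))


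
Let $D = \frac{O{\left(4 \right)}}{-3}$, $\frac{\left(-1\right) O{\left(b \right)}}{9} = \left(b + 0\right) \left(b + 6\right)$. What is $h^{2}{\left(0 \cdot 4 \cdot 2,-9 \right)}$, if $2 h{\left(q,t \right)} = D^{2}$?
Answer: $51840000$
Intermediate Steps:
$O{\left(b \right)} = - 9 b \left(6 + b\right)$ ($O{\left(b \right)} = - 9 \left(b + 0\right) \left(b + 6\right) = - 9 b \left(6 + b\right)$)
$D = 120$ ($D = \frac{\left(-9\right) 4 \left(6 + 4\right)}{-3} = \left(-9\right) 4 \cdot 10 \left(- \frac{1}{3}\right) = \left(-360\right) \left(- \frac{1}{3}\right) = 120$)
$h{\left(q,t \right)} = 7200$ ($h{\left(q,t \right)} = \frac{120^{2}}{2} = \frac{1}{2} \cdot 14400 = 7200$)
$h^{2}{\left(0 \cdot 4 \cdot 2,-9 \right)} = 7200^{2} = 51840000$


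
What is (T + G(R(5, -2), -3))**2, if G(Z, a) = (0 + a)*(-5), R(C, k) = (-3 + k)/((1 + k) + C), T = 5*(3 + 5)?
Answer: 3025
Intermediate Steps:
T = 40 (T = 5*8 = 40)
R(C, k) = (-3 + k)/(1 + C + k)
G(Z, a) = -5*a (G(Z, a) = a*(-5) = -5*a)
(T + G(R(5, -2), -3))**2 = (40 - 5*(-3))**2 = (40 + 15)**2 = 55**2 = 3025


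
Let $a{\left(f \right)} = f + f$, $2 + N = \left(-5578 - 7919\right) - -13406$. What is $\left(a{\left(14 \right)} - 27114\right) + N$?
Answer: $-27179$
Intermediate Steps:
$N = -93$ ($N = -2 - 91 = -93$)
$a{\left(f \right)} = 2 f$
$\left(a{\left(14 \right)} - 27114\right) + N = \left(2 \cdot 14 - 27114\right) - 93 = \left(28 - 27114\right) - 93 = -27086 - 93 = -27179$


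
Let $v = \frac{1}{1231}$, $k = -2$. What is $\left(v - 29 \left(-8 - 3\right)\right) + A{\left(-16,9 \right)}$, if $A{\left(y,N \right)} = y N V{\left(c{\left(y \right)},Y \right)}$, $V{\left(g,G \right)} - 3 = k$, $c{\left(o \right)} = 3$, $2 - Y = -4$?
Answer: $\frac{215426}{1231} \approx 175.0$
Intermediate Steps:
$Y = 6$ ($Y = 2 - -4 = 2 + 4 = 6$)
$v = \frac{1}{1231} \approx 0.00081235$
$V{\left(g,G \right)} = 1$ ($V{\left(g,G \right)} = 3 - 2 = 1$)
$A{\left(y,N \right)} = N y$ ($A{\left(y,N \right)} = y N 1 = N y 1 = N y$)
$\left(v - 29 \left(-8 - 3\right)\right) + A{\left(-16,9 \right)} = \left(\frac{1}{1231} - 29 \left(-8 - 3\right)\right) + 9 \left(-16\right) = \left(\frac{1}{1231} - -319\right) - 144 = \left(\frac{1}{1231} + 319\right) - 144 = \frac{392690}{1231} - 144 = \frac{215426}{1231}$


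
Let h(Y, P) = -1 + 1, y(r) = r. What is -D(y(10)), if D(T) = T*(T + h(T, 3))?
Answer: -100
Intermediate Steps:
h(Y, P) = 0
D(T) = T² (D(T) = T*(T + 0) = T*T = T²)
-D(y(10)) = -1*10² = -1*100 = -100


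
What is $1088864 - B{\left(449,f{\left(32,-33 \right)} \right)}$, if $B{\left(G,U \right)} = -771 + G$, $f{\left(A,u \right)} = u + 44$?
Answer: $1089186$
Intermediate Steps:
$f{\left(A,u \right)} = 44 + u$
$1088864 - B{\left(449,f{\left(32,-33 \right)} \right)} = 1088864 - \left(-771 + 449\right) = 1088864 - -322 = 1088864 + 322 = 1089186$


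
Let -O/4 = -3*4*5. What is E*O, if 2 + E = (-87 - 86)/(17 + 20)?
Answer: -59280/37 ≈ -1602.2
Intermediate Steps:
E = -247/37 (E = -2 + (-87 - 86)/(17 + 20) = -2 - 173/37 = -247/37 ≈ -6.6757)
O = 240 (O = -4*(-3*4)*5 = -(-48)*5 = -4*(-60) = 240)
E*O = -247/37*240 = -59280/37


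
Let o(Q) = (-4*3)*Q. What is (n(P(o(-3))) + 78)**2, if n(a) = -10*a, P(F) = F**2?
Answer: 165945924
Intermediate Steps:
o(Q) = -12*Q
(n(P(o(-3))) + 78)**2 = (-10*(-12*(-3))**2 + 78)**2 = (-10*36**2 + 78)**2 = (-10*1296 + 78)**2 = (-12960 + 78)**2 = (-12882)**2 = 165945924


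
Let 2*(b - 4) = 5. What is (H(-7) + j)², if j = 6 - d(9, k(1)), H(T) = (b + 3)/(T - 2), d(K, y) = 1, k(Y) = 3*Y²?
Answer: 5041/324 ≈ 15.559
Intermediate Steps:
b = 13/2 (b = 4 + (½)*5 = 4 + 5/2 = 13/2 ≈ 6.5000)
H(T) = 19/(2*(-2 + T)) (H(T) = (13/2 + 3)/(T - 2) = 19/(2*(-2 + T)))
j = 5 (j = 6 - 1*1 = 6 - 1 = 5)
(H(-7) + j)² = (19/(2*(-2 - 7)) + 5)² = ((19/2)/(-9) + 5)² = ((19/2)*(-⅑) + 5)² = (-19/18 + 5)² = (71/18)² = 5041/324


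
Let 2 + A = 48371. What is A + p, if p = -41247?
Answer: 7122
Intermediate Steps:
A = 48369 (A = -2 + 48371 = 48369)
A + p = 48369 - 41247 = 7122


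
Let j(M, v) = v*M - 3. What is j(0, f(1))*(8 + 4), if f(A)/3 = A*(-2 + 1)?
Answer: -36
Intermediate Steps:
f(A) = -3*A (f(A) = 3*(A*(-2 + 1)) = 3*(A*(-1)) = 3*(-A) = -3*A)
j(M, v) = -3 + M*v (j(M, v) = M*v - 3 = -3 + M*v)
j(0, f(1))*(8 + 4) = (-3 + 0*(-3*1))*(8 + 4) = (-3 + 0*(-3))*12 = (-3 + 0)*12 = -3*12 = -36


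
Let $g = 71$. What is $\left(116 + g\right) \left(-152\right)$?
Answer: $-28424$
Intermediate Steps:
$\left(116 + g\right) \left(-152\right) = \left(116 + 71\right) \left(-152\right) = 187 \left(-152\right) = -28424$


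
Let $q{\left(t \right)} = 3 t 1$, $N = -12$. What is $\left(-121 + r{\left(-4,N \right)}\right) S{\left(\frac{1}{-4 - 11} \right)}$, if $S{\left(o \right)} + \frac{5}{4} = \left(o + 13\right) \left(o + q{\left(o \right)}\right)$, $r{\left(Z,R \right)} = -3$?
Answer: $\frac{131099}{225} \approx 582.66$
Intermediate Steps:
$q{\left(t \right)} = 3 t$
$S{\left(o \right)} = - \frac{5}{4} + 4 o \left(13 + o\right)$ ($S{\left(o \right)} = - \frac{5}{4} + \left(o + 13\right) \left(o + 3 o\right) = - \frac{5}{4} + \left(13 + o\right) 4 o = - \frac{5}{4} + 4 o \left(13 + o\right)$)
$\left(-121 + r{\left(-4,N \right)}\right) S{\left(\frac{1}{-4 - 11} \right)} = \left(-121 - 3\right) \left(- \frac{5}{4} + 4 \left(\frac{1}{-4 - 11}\right)^{2} + \frac{52}{-4 - 11}\right) = - 124 \left(- \frac{5}{4} + 4 \left(\frac{1}{-15}\right)^{2} + \frac{52}{-15}\right) = - 124 \left(- \frac{5}{4} + 4 \left(- \frac{1}{15}\right)^{2} + 52 \left(- \frac{1}{15}\right)\right) = - 124 \left(- \frac{5}{4} + 4 \cdot \frac{1}{225} - \frac{52}{15}\right) = - 124 \left(- \frac{5}{4} + \frac{4}{225} - \frac{52}{15}\right) = \left(-124\right) \left(- \frac{4229}{900}\right) = \frac{131099}{225}$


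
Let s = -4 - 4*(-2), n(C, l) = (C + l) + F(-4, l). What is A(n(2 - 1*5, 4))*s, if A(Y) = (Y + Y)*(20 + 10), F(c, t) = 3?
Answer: 960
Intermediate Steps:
n(C, l) = 3 + C + l (n(C, l) = (C + l) + 3 = 3 + C + l)
s = 4 (s = -4 + 8 = 4)
A(Y) = 60*Y (A(Y) = (2*Y)*30 = 60*Y)
A(n(2 - 1*5, 4))*s = (60*(3 + (2 - 1*5) + 4))*4 = (60*(3 + (2 - 5) + 4))*4 = (60*(3 - 3 + 4))*4 = (60*4)*4 = 240*4 = 960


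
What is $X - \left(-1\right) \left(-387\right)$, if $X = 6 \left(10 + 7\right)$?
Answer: $-285$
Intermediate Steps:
$X = 102$ ($X = 6 \cdot 17 = 102$)
$X - \left(-1\right) \left(-387\right) = 102 - \left(-1\right) \left(-387\right) = 102 - 387 = -285$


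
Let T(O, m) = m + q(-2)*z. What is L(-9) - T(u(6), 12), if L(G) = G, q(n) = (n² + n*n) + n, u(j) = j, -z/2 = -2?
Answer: -45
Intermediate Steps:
z = 4 (z = -2*(-2) = 4)
q(n) = n + 2*n² (q(n) = (n² + n²) + n = 2*n² + n = n + 2*n²)
T(O, m) = 24 + m (T(O, m) = m - 2*(1 + 2*(-2))*4 = m - 2*(1 - 4)*4 = m - 2*(-3)*4 = m + 6*4 = m + 24 = 24 + m)
L(-9) - T(u(6), 12) = -9 - (24 + 12) = -9 - 1*36 = -9 - 36 = -45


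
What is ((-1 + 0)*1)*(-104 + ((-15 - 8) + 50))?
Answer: 77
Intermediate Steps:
((-1 + 0)*1)*(-104 + ((-15 - 8) + 50)) = (-1*1)*(-104 + (-23 + 50)) = -(-104 + 27) = -1*(-77) = 77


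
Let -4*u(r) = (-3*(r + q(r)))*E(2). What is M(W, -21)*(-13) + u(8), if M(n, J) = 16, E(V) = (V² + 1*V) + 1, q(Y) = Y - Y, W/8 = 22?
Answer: -166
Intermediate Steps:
W = 176 (W = 8*22 = 176)
q(Y) = 0
E(V) = 1 + V + V² (E(V) = (V² + V) + 1 = (V + V²) + 1 = 1 + V + V²)
u(r) = 21*r/4 (u(r) = -(-3*(r + 0))*(1 + 2 + 2²)/4 = -(-3*r)*(1 + 2 + 4)/4 = -(-3*r)*7/4 = -(-21)*r/4 = 21*r/4)
M(W, -21)*(-13) + u(8) = 16*(-13) + (21/4)*8 = -208 + 42 = -166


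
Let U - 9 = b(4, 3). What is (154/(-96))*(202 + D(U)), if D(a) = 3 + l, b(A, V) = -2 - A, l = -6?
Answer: -15323/48 ≈ -319.23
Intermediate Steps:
U = 3 (U = 9 + (-2 - 1*4) = 9 + (-2 - 4) = 9 - 6 = 3)
D(a) = -3 (D(a) = 3 - 6 = -3)
(154/(-96))*(202 + D(U)) = (154/(-96))*(202 - 3) = (154*(-1/96))*199 = -77/48*199 = -15323/48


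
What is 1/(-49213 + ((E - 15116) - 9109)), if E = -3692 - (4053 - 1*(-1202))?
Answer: -1/82385 ≈ -1.2138e-5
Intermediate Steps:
E = -8947 (E = -3692 - (4053 + 1202) = -3692 - 1*5255 = -3692 - 5255 = -8947)
1/(-49213 + ((E - 15116) - 9109)) = 1/(-49213 + ((-8947 - 15116) - 9109)) = 1/(-49213 + (-24063 - 9109)) = 1/(-49213 - 33172) = 1/(-82385) = -1/82385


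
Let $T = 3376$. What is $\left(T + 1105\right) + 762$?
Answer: $5243$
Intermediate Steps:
$\left(T + 1105\right) + 762 = \left(3376 + 1105\right) + 762 = 4481 + 762 = 5243$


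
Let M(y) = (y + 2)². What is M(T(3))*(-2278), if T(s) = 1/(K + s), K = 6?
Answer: -822358/81 ≈ -10153.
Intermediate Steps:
T(s) = 1/(6 + s)
M(y) = (2 + y)²
M(T(3))*(-2278) = (2 + 1/(6 + 3))²*(-2278) = (2 + 1/9)²*(-2278) = (2 + ⅑)²*(-2278) = (19/9)²*(-2278) = (361/81)*(-2278) = -822358/81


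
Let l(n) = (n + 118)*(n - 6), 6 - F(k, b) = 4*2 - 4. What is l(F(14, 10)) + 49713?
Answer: 49233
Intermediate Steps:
F(k, b) = 2 (F(k, b) = 6 - (4*2 - 4) = 6 - (8 - 4) = 6 - 1*4 = 6 - 4 = 2)
l(n) = (-6 + n)*(118 + n) (l(n) = (118 + n)*(-6 + n) = (-6 + n)*(118 + n))
l(F(14, 10)) + 49713 = (-708 + 2² + 112*2) + 49713 = (-708 + 4 + 224) + 49713 = -480 + 49713 = 49233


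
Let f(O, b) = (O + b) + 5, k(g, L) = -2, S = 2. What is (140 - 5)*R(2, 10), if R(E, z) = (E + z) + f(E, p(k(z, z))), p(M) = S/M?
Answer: 2430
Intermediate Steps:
p(M) = 2/M
f(O, b) = 5 + O + b
R(E, z) = 4 + z + 2*E (R(E, z) = (E + z) + (5 + E + 2/(-2)) = (E + z) + (5 + E + 2*(-½)) = (E + z) + (5 + E - 1) = (E + z) + (4 + E) = 4 + z + 2*E)
(140 - 5)*R(2, 10) = (140 - 5)*(4 + 10 + 2*2) = 135*(4 + 10 + 4) = 135*18 = 2430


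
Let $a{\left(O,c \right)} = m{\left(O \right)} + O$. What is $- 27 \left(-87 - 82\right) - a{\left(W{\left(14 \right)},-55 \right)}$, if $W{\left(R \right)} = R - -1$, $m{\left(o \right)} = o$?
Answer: $4533$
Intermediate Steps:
$W{\left(R \right)} = 1 + R$ ($W{\left(R \right)} = R + 1 = 1 + R$)
$a{\left(O,c \right)} = 2 O$ ($a{\left(O,c \right)} = O + O = 2 O$)
$- 27 \left(-87 - 82\right) - a{\left(W{\left(14 \right)},-55 \right)} = - 27 \left(-87 - 82\right) - 2 \left(1 + 14\right) = \left(-27\right) \left(-169\right) - 2 \cdot 15 = 4563 - 30 = 4533$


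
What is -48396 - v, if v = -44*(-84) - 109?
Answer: -51983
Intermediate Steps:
v = 3587 (v = 3696 - 109 = 3587)
-48396 - v = -48396 - 1*3587 = -48396 - 3587 = -51983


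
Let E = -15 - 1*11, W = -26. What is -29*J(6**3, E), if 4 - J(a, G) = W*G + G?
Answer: 18734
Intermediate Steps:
E = -26 (E = -15 - 11 = -26)
J(a, G) = 4 + 25*G (J(a, G) = 4 - (-26*G + G) = 4 - (-25)*G = 4 + 25*G)
-29*J(6**3, E) = -29*(4 + 25*(-26)) = -29*(4 - 650) = -29*(-646) = 18734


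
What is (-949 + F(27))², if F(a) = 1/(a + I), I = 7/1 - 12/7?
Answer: 45996094089/51076 ≈ 9.0054e+5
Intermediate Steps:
I = 37/7 (I = 7*1 - 12*⅐ = 7 - 12/7 = 37/7 ≈ 5.2857)
F(a) = 1/(37/7 + a) (F(a) = 1/(a + 37/7) = 1/(37/7 + a))
(-949 + F(27))² = (-949 + 7/(37 + 7*27))² = (-949 + 7/(37 + 189))² = (-949 + 7/226)² = (-214467/226)² = 45996094089/51076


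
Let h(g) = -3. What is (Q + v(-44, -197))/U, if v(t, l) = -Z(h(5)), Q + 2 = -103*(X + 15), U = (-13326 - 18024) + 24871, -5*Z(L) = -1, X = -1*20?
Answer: -2564/32395 ≈ -0.079148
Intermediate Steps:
X = -20
Z(L) = 1/5 (Z(L) = -1/5*(-1) = 1/5)
U = -6479 (U = -31350 + 24871 = -6479)
Q = 513 (Q = -2 - 103*(-20 + 15) = -2 - 103*(-5) = -2 + 515 = 513)
v(t, l) = -1/5 (v(t, l) = -1*1/5 = -1/5)
(Q + v(-44, -197))/U = (513 - 1/5)/(-6479) = (2564/5)*(-1/6479) = -2564/32395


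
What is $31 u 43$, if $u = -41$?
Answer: $-54653$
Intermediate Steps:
$31 u 43 = 31 \left(-41\right) 43 = \left(-1271\right) 43 = -54653$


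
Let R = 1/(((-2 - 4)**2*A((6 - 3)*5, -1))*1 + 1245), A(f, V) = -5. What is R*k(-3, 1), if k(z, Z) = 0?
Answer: 0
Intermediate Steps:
R = 1/1065 (R = 1/(((-2 - 4)**2*(-5))*1 + 1245) = 1/(((-6)**2*(-5))*1 + 1245) = 1/((36*(-5))*1 + 1245) = 1/(-180*1 + 1245) = 1/(-180 + 1245) = 1/1065 ≈ 0.00093897)
R*k(-3, 1) = (1/1065)*0 = 0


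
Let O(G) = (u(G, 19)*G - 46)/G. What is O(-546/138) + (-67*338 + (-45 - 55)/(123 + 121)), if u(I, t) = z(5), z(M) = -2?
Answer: -125656785/5551 ≈ -22637.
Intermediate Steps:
u(I, t) = -2
O(G) = (-46 - 2*G)/G (O(G) = (-2*G - 46)/G = (-46 - 2*G)/G)
O(-546/138) + (-67*338 + (-45 - 55)/(123 + 121)) = (-2 - 46/((-546/138))) + (-67*338 + (-45 - 55)/(123 + 121)) = (-2 - 46/((-546*1/138))) + (-22646 - 100/244) = (-2 - 46/(-91/23)) + (-22646 - 100*1/244) = (-2 - 46*(-23/91)) + (-22646 - 25/61) = (-2 + 1058/91) - 1381431/61 = 876/91 - 1381431/61 = -125656785/5551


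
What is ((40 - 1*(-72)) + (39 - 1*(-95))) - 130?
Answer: 116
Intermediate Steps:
((40 - 1*(-72)) + (39 - 1*(-95))) - 130 = ((40 + 72) + (39 + 95)) - 130 = (112 + 134) - 130 = 246 - 130 = 116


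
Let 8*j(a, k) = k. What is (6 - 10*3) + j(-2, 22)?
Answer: -85/4 ≈ -21.250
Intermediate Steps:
j(a, k) = k/8
(6 - 10*3) + j(-2, 22) = (6 - 10*3) + (⅛)*22 = (6 - 30) + 11/4 = -24 + 11/4 = -85/4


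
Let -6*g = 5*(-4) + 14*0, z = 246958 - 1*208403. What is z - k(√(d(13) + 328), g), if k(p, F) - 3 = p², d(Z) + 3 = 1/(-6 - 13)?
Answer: 726314/19 ≈ 38227.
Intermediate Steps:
d(Z) = -58/19 (d(Z) = -3 + 1/(-6 - 13) = -3 + 1/(-19) = -3 - 1/19 = -58/19)
z = 38555 (z = 246958 - 208403 = 38555)
g = 10/3 (g = -(5*(-4) + 14*0)/6 = -(-20 + 0)/6 = -⅙*(-20) = 10/3 ≈ 3.3333)
k(p, F) = 3 + p²
z - k(√(d(13) + 328), g) = 38555 - (3 + (√(-58/19 + 328))²) = 38555 - (3 + (√(6174/19))²) = 38555 - (3 + (21*√266/19)²) = 38555 - (3 + 6174/19) = 38555 - 1*6231/19 = 38555 - 6231/19 = 726314/19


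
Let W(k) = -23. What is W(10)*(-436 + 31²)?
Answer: -12075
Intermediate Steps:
W(10)*(-436 + 31²) = -23*(-436 + 31²) = -23*(-436 + 961) = -23*525 = -12075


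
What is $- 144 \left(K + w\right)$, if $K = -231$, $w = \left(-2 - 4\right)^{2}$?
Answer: $28080$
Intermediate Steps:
$w = 36$ ($w = \left(-6\right)^{2} = 36$)
$- 144 \left(K + w\right) = - 144 \left(-231 + 36\right) = \left(-144\right) \left(-195\right) = 28080$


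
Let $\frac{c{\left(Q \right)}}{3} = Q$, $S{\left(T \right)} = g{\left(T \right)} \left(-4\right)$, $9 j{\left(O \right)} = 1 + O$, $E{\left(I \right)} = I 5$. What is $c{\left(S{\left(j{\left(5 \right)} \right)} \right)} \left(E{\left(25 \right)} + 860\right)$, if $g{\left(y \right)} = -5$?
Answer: $59100$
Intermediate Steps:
$E{\left(I \right)} = 5 I$
$j{\left(O \right)} = \frac{1}{9} + \frac{O}{9}$ ($j{\left(O \right)} = \frac{1 + O}{9} = \frac{1}{9} + \frac{O}{9}$)
$S{\left(T \right)} = 20$ ($S{\left(T \right)} = \left(-5\right) \left(-4\right) = 20$)
$c{\left(Q \right)} = 3 Q$
$c{\left(S{\left(j{\left(5 \right)} \right)} \right)} \left(E{\left(25 \right)} + 860\right) = 3 \cdot 20 \left(5 \cdot 25 + 860\right) = 60 \left(125 + 860\right) = 60 \cdot 985 = 59100$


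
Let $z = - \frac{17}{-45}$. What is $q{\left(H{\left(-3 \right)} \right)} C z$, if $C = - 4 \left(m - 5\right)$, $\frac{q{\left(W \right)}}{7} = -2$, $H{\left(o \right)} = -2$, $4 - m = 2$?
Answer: $- \frac{952}{15} \approx -63.467$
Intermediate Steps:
$m = 2$ ($m = 4 - 2 = 2$)
$q{\left(W \right)} = -14$ ($q{\left(W \right)} = 7 \left(-2\right) = -14$)
$C = 12$ ($C = - 4 \left(2 - 5\right) = \left(-4\right) \left(-3\right) = 12$)
$z = \frac{17}{45}$ ($z = \left(-17\right) \left(- \frac{1}{45}\right) = \frac{17}{45} \approx 0.37778$)
$q{\left(H{\left(-3 \right)} \right)} C z = \left(-14\right) 12 \cdot \frac{17}{45} = \left(-168\right) \frac{17}{45} = - \frac{952}{15}$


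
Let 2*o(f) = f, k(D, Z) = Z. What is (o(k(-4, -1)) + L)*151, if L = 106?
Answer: 31861/2 ≈ 15931.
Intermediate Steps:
o(f) = f/2
(o(k(-4, -1)) + L)*151 = ((1/2)*(-1) + 106)*151 = (-1/2 + 106)*151 = (211/2)*151 = 31861/2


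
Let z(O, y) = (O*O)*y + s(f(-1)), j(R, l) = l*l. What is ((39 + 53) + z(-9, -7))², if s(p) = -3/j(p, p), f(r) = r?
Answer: 228484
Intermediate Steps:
j(R, l) = l²
s(p) = -3/p²
z(O, y) = -3 + y*O² (z(O, y) = (O*O)*y - 3/(-1)² = O²*y - 3*1 = y*O² - 3 = -3 + y*O²)
((39 + 53) + z(-9, -7))² = ((39 + 53) + (-3 - 7*(-9)²))² = (92 + (-3 - 7*81))² = (92 + (-3 - 567))² = (92 - 570)² = (-478)² = 228484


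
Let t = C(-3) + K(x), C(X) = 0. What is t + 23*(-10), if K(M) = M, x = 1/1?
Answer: -229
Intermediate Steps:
x = 1
t = 1 (t = 0 + 1 = 1)
t + 23*(-10) = 1 + 23*(-10) = 1 - 230 = -229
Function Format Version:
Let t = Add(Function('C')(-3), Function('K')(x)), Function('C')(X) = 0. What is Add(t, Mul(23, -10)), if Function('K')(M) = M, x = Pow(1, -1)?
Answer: -229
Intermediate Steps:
x = 1
t = 1 (t = Add(0, 1) = 1)
Add(t, Mul(23, -10)) = Add(1, Mul(23, -10)) = Add(1, -230) = -229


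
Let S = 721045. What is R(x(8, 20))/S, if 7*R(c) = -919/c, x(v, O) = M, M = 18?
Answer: -919/90851670 ≈ -1.0115e-5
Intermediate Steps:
x(v, O) = 18
R(c) = -919/(7*c) (R(c) = (-919/c)/7 = -919/(7*c))
R(x(8, 20))/S = -919/7/18/721045 = -919/7*1/18*(1/721045) = -919/126*1/721045 = -919/90851670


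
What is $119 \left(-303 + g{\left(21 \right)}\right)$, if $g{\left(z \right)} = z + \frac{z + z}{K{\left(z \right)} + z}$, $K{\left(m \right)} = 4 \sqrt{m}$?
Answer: $- \frac{162792}{5} - \frac{952 \sqrt{21}}{5} \approx -33431.0$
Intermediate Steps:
$g{\left(z \right)} = z + \frac{2 z}{z + 4 \sqrt{z}}$ ($g{\left(z \right)} = z + \frac{z + z}{4 \sqrt{z} + z} = z + \frac{2 z}{z + 4 \sqrt{z}}$)
$119 \left(-303 + g{\left(21 \right)}\right) = 119 \left(-303 + \frac{21 \left(2 + 21 + 4 \sqrt{21}\right)}{21 + 4 \sqrt{21}}\right) = 119 \left(-303 + \frac{21 \left(23 + 4 \sqrt{21}\right)}{21 + 4 \sqrt{21}}\right) = -36057 + \frac{2499 \left(23 + 4 \sqrt{21}\right)}{21 + 4 \sqrt{21}}$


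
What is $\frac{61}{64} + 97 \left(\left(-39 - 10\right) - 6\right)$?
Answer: $- \frac{341379}{64} \approx -5334.0$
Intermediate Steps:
$\frac{61}{64} + 97 \left(\left(-39 - 10\right) - 6\right) = 61 \cdot \frac{1}{64} + 97 \left(-49 - 6\right) = \frac{61}{64} + 97 \left(-55\right) = \frac{61}{64} - 5335 = - \frac{341379}{64}$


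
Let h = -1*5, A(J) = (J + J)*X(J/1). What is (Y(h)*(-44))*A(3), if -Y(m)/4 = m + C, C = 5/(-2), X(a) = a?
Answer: -23760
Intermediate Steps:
A(J) = 2*J**2 (A(J) = (J + J)*(J/1) = (2*J)*(J*1) = (2*J)*J = 2*J**2)
C = -5/2 (C = 5*(-1/2) = -5/2 ≈ -2.5000)
h = -5
Y(m) = 10 - 4*m (Y(m) = -4*(m - 5/2) = -4*(-5/2 + m) = 10 - 4*m)
(Y(h)*(-44))*A(3) = ((10 - 4*(-5))*(-44))*(2*3**2) = ((10 + 20)*(-44))*(2*9) = (30*(-44))*18 = -1320*18 = -23760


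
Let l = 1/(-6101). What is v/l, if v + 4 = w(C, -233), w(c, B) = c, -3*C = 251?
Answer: 1604563/3 ≈ 5.3485e+5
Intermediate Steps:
C = -251/3 (C = -⅓*251 = -251/3 ≈ -83.667)
v = -263/3 (v = -4 - 251/3 = -263/3 ≈ -87.667)
l = -1/6101 ≈ -0.00016391
v/l = -263/(3*(-1/6101)) = -263/3*(-6101) = 1604563/3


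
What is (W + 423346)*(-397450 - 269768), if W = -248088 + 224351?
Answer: -266626317762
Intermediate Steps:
W = -23737
(W + 423346)*(-397450 - 269768) = (-23737 + 423346)*(-397450 - 269768) = 399609*(-667218) = -266626317762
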